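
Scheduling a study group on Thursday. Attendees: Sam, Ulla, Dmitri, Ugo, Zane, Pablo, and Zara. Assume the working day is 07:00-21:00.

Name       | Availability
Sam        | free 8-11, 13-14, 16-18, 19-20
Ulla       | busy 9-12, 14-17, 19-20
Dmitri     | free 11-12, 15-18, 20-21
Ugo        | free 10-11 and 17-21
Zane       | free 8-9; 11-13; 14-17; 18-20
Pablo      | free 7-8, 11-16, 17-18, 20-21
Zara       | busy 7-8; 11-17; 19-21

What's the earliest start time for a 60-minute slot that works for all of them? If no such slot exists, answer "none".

none

Sam free: 08:00-11:00, 13:00-14:00, 16:00-18:00, 19:00-20:00.
Ulla free: 07:00-09:00, 12:00-14:00, 17:00-19:00, 20:00-21:00 (invert busy blocks within the working day).
Dmitri free: 11:00-12:00, 15:00-18:00, 20:00-21:00.
Ugo free: 10:00-11:00, 17:00-21:00.
Zane free: 08:00-09:00, 11:00-13:00, 14:00-17:00, 18:00-20:00.
Pablo free: 07:00-08:00, 11:00-16:00, 17:00-18:00, 20:00-21:00.
Zara free: 08:00-11:00, 17:00-19:00 (invert busy blocks within the working day).
Sam ∩ Ulla: 08:00-09:00, 13:00-14:00, 17:00-18:00.
Sam ∩ Ulla ∩ Dmitri: 17:00-18:00.
Sam ∩ Ulla ∩ Dmitri ∩ Ugo: 17:00-18:00.
Sam ∩ Ulla ∩ Dmitri ∩ Ugo ∩ Zane: ∅.
Sam ∩ Ulla ∩ Dmitri ∩ Ugo ∩ Zane ∩ Pablo: ∅.
Sam ∩ Ulla ∩ Dmitri ∩ Ugo ∩ Zane ∩ Pablo ∩ Zara: ∅.
There is no time when everyone is free.
No common window is at least 60 minutes long.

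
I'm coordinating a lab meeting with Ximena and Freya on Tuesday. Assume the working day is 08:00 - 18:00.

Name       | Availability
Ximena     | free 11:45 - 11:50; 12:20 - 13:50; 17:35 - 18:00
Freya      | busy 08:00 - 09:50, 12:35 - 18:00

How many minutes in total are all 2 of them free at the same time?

20

Ximena free: 11:45-11:50, 12:20-13:50, 17:35-18:00.
Freya free: 09:50-12:35 (invert busy blocks within the working day).
Ximena ∩ Freya: 11:45-11:50, 12:20-12:35.
Summing the common windows: 5 + 15 = 20 minutes.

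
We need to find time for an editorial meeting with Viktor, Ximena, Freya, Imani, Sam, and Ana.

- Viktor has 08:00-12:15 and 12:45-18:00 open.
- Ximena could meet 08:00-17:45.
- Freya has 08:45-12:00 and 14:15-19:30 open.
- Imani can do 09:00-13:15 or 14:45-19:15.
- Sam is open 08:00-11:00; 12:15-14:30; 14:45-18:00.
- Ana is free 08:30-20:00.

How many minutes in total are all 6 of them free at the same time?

300

Viktor ∩ Ximena: 08:00-12:15, 12:45-17:45.
Viktor ∩ Ximena ∩ Freya: 08:45-12:00, 14:15-17:45.
Viktor ∩ Ximena ∩ Freya ∩ Imani: 09:00-12:00, 14:45-17:45.
Viktor ∩ Ximena ∩ Freya ∩ Imani ∩ Sam: 09:00-11:00, 14:45-17:45.
Viktor ∩ Ximena ∩ Freya ∩ Imani ∩ Sam ∩ Ana: 09:00-11:00, 14:45-17:45.
Summing the common windows: 120 + 180 = 300 minutes.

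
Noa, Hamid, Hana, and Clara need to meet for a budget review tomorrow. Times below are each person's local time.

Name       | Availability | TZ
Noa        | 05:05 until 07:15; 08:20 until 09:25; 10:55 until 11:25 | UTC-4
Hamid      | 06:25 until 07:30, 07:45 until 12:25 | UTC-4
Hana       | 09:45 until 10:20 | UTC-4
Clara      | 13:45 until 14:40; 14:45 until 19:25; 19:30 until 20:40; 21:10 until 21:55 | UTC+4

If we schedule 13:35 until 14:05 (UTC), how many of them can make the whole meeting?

Noa in UTC: 09:05-11:15, 12:20-13:25, 14:55-15:25 (add 4h to convert from UTC-4).
Hamid in UTC: 10:25-11:30, 11:45-16:25 (add 4h to convert from UTC-4).
Hana in UTC: 13:45-14:20 (add 4h to convert from UTC-4).
Clara in UTC: 09:45-10:40, 10:45-15:25, 15:30-16:40, 17:10-17:55 (subtract 4h to convert from UTC+4).
Hamid and Clara can make the full 13:35-14:05 slot — that's 2.

2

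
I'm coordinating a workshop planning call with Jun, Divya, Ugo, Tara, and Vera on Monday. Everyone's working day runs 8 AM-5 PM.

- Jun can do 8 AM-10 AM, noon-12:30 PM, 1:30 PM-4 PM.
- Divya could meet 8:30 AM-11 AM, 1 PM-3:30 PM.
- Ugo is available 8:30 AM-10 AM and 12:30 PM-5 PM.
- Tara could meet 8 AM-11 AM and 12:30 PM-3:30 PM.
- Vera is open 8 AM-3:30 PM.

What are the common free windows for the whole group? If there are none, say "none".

Jun ∩ Divya: 08:30-10:00, 13:30-15:30.
Jun ∩ Divya ∩ Ugo: 08:30-10:00, 13:30-15:30.
Jun ∩ Divya ∩ Ugo ∩ Tara: 08:30-10:00, 13:30-15:30.
Jun ∩ Divya ∩ Ugo ∩ Tara ∩ Vera: 08:30-10:00, 13:30-15:30.

08:30-10:00, 13:30-15:30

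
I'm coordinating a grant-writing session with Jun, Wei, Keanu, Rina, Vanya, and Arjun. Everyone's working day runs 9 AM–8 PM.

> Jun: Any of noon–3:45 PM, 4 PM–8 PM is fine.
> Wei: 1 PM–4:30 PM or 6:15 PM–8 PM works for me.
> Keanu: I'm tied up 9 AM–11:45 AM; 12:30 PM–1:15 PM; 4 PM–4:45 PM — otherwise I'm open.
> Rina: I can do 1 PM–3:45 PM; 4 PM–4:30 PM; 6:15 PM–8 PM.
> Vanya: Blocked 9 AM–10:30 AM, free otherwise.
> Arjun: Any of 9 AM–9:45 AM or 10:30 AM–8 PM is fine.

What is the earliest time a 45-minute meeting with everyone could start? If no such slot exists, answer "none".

Jun free: 12:00-15:45, 16:00-20:00.
Wei free: 13:00-16:30, 18:15-20:00.
Keanu free: 11:45-12:30, 13:15-16:00, 16:45-20:00 (invert busy blocks within the working day).
Rina free: 13:00-15:45, 16:00-16:30, 18:15-20:00.
Vanya free: 10:30-20:00 (invert busy blocks within the working day).
Arjun free: 09:00-09:45, 10:30-20:00.
Jun ∩ Wei: 13:00-15:45, 16:00-16:30, 18:15-20:00.
Jun ∩ Wei ∩ Keanu: 13:15-15:45, 18:15-20:00.
Jun ∩ Wei ∩ Keanu ∩ Rina: 13:15-15:45, 18:15-20:00.
Jun ∩ Wei ∩ Keanu ∩ Rina ∩ Vanya: 13:15-15:45, 18:15-20:00.
Jun ∩ Wei ∩ Keanu ∩ Rina ∩ Vanya ∩ Arjun: 13:15-15:45, 18:15-20:00.
So the common availability across everyone is 13:15-15:45, 18:15-20:00.
The first common window of at least 45 minutes is 13:15-15:45, so the earliest start is 13:15.

13:15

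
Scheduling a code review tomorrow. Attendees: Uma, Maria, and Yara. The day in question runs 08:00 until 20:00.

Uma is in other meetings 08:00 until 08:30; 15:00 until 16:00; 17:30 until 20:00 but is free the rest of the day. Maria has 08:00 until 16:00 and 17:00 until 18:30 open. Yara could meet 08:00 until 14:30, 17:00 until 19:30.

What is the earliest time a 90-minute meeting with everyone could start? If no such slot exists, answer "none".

08:30

Uma free: 08:30-15:00, 16:00-17:30 (invert busy blocks within the working day).
Maria free: 08:00-16:00, 17:00-18:30.
Yara free: 08:00-14:30, 17:00-19:30.
Uma ∩ Maria: 08:30-15:00, 17:00-17:30.
Uma ∩ Maria ∩ Yara: 08:30-14:30, 17:00-17:30.
Those are the intersection windows.
The first common window of at least 90 minutes is 08:30-14:30, so the earliest start is 08:30.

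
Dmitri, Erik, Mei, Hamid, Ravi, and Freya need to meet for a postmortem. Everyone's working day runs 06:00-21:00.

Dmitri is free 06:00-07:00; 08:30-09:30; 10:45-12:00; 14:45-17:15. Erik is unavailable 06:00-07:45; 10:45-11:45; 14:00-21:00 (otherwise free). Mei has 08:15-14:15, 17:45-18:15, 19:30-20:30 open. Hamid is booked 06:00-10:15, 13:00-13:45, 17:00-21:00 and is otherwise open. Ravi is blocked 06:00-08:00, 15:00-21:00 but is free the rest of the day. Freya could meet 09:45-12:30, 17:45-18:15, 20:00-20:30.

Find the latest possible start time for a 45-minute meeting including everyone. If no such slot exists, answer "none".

Dmitri free: 06:00-07:00, 08:30-09:30, 10:45-12:00, 14:45-17:15.
Erik free: 07:45-10:45, 11:45-14:00 (invert busy blocks within the working day).
Mei free: 08:15-14:15, 17:45-18:15, 19:30-20:30.
Hamid free: 10:15-13:00, 13:45-17:00 (invert busy blocks within the working day).
Ravi free: 08:00-15:00 (invert busy blocks within the working day).
Freya free: 09:45-12:30, 17:45-18:15, 20:00-20:30.
Dmitri ∩ Erik: 08:30-09:30, 11:45-12:00.
Dmitri ∩ Erik ∩ Mei: 08:30-09:30, 11:45-12:00.
Dmitri ∩ Erik ∩ Mei ∩ Hamid: 11:45-12:00.
Dmitri ∩ Erik ∩ Mei ∩ Hamid ∩ Ravi: 11:45-12:00.
Dmitri ∩ Erik ∩ Mei ∩ Hamid ∩ Ravi ∩ Freya: 11:45-12:00.
No common window is at least 45 minutes long.

none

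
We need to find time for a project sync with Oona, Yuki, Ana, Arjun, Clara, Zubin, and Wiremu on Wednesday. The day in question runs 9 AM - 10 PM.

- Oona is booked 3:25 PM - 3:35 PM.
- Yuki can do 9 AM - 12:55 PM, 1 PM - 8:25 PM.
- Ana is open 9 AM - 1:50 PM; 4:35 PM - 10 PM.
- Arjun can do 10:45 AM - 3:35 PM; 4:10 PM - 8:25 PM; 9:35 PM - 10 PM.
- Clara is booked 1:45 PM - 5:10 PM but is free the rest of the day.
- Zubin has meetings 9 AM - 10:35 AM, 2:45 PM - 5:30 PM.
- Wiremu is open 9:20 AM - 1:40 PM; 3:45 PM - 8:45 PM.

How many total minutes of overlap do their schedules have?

Oona free: 09:00-15:25, 15:35-22:00 (invert busy blocks within the working day).
Yuki free: 09:00-12:55, 13:00-20:25.
Ana free: 09:00-13:50, 16:35-22:00.
Arjun free: 10:45-15:35, 16:10-20:25, 21:35-22:00.
Clara free: 09:00-13:45, 17:10-22:00 (invert busy blocks within the working day).
Zubin free: 10:35-14:45, 17:30-22:00 (invert busy blocks within the working day).
Wiremu free: 09:20-13:40, 15:45-20:45.
Oona ∩ Yuki: 09:00-12:55, 13:00-15:25, 15:35-20:25.
Oona ∩ Yuki ∩ Ana: 09:00-12:55, 13:00-13:50, 16:35-20:25.
Oona ∩ Yuki ∩ Ana ∩ Arjun: 10:45-12:55, 13:00-13:50, 16:35-20:25.
Oona ∩ Yuki ∩ Ana ∩ Arjun ∩ Clara: 10:45-12:55, 13:00-13:45, 17:10-20:25.
Oona ∩ Yuki ∩ Ana ∩ Arjun ∩ Clara ∩ Zubin: 10:45-12:55, 13:00-13:45, 17:30-20:25.
Oona ∩ Yuki ∩ Ana ∩ Arjun ∩ Clara ∩ Zubin ∩ Wiremu: 10:45-12:55, 13:00-13:40, 17:30-20:25.
Those are the intersection windows.
Summing the common windows: 130 + 40 + 175 = 345 minutes.

345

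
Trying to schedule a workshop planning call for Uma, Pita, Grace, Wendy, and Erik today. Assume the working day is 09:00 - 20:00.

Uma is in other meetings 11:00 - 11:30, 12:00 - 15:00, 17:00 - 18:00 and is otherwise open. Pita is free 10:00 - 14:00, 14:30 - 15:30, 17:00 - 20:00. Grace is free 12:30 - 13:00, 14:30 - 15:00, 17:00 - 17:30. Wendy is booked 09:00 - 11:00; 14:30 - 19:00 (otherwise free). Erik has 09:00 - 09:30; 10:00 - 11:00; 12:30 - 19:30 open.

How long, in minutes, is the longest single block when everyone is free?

0

Uma free: 09:00-11:00, 11:30-12:00, 15:00-17:00, 18:00-20:00 (invert busy blocks within the working day).
Pita free: 10:00-14:00, 14:30-15:30, 17:00-20:00.
Grace free: 12:30-13:00, 14:30-15:00, 17:00-17:30.
Wendy free: 11:00-14:30, 19:00-20:00 (invert busy blocks within the working day).
Erik free: 09:00-09:30, 10:00-11:00, 12:30-19:30.
Uma ∩ Pita: 10:00-11:00, 11:30-12:00, 15:00-15:30, 18:00-20:00.
Uma ∩ Pita ∩ Grace: ∅.
Uma ∩ Pita ∩ Grace ∩ Wendy: ∅.
Uma ∩ Pita ∩ Grace ∩ Wendy ∩ Erik: ∅.
There is no time when everyone is free.
No common window exists, so the longest block is 0 minutes.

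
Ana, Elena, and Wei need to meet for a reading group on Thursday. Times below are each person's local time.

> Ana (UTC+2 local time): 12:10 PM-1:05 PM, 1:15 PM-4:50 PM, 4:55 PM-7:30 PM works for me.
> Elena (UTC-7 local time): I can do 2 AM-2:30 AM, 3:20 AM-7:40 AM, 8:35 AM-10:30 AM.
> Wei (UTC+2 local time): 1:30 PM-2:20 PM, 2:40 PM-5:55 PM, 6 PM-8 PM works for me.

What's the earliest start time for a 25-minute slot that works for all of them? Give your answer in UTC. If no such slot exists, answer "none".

Ana in UTC: 10:10-11:05, 11:15-14:50, 14:55-17:30 (subtract 2h to convert from UTC+2).
Elena in UTC: 09:00-09:30, 10:20-14:40, 15:35-17:30 (add 7h to convert from UTC-7).
Wei in UTC: 11:30-12:20, 12:40-15:55, 16:00-18:00 (subtract 2h to convert from UTC+2).
Ana ∩ Elena: 10:20-11:05, 11:15-14:40, 15:35-17:30.
Ana ∩ Elena ∩ Wei: 11:30-12:20, 12:40-14:40, 15:35-15:55, 16:00-17:30.
The first common window of at least 25 minutes is 11:30-12:20, so the earliest start is 11:30.

11:30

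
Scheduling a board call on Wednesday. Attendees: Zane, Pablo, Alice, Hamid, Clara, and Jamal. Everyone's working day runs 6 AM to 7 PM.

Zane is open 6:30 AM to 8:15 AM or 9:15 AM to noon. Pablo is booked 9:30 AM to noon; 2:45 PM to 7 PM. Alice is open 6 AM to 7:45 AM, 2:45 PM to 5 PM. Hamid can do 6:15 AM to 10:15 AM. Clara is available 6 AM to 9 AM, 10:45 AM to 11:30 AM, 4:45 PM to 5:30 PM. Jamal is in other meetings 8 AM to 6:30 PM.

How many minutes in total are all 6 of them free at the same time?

Zane free: 06:30-08:15, 09:15-12:00.
Pablo free: 06:00-09:30, 12:00-14:45 (invert busy blocks within the working day).
Alice free: 06:00-07:45, 14:45-17:00.
Hamid free: 06:15-10:15.
Clara free: 06:00-09:00, 10:45-11:30, 16:45-17:30.
Jamal free: 06:00-08:00, 18:30-19:00 (invert busy blocks within the working day).
Zane ∩ Pablo: 06:30-08:15, 09:15-09:30.
Zane ∩ Pablo ∩ Alice: 06:30-07:45.
Zane ∩ Pablo ∩ Alice ∩ Hamid: 06:30-07:45.
Zane ∩ Pablo ∩ Alice ∩ Hamid ∩ Clara: 06:30-07:45.
Zane ∩ Pablo ∩ Alice ∩ Hamid ∩ Clara ∩ Jamal: 06:30-07:45.
Those are the intersection windows.
That's a single block of 75 minutes.

75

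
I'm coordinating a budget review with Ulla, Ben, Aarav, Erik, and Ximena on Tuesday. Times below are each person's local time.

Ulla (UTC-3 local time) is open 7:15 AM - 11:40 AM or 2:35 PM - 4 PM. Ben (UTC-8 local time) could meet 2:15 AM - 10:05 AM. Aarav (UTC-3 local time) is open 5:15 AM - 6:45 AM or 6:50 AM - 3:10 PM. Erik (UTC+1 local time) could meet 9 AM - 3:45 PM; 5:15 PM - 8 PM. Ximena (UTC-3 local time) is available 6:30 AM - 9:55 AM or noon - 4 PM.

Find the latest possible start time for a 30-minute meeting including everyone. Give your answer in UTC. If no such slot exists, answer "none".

17:35

Ulla in UTC: 10:15-14:40, 17:35-19:00 (add 3h to convert from UTC-3).
Ben in UTC: 10:15-18:05 (add 8h to convert from UTC-8).
Aarav in UTC: 08:15-09:45, 09:50-18:10 (add 3h to convert from UTC-3).
Erik in UTC: 08:00-14:45, 16:15-19:00 (subtract 1h to convert from UTC+1).
Ximena in UTC: 09:30-12:55, 15:00-19:00 (add 3h to convert from UTC-3).
Ulla ∩ Ben: 10:15-14:40, 17:35-18:05.
Ulla ∩ Ben ∩ Aarav: 10:15-14:40, 17:35-18:05.
Ulla ∩ Ben ∩ Aarav ∩ Erik: 10:15-14:40, 17:35-18:05.
Ulla ∩ Ben ∩ Aarav ∩ Erik ∩ Ximena: 10:15-12:55, 17:35-18:05.
Those are the intersection windows.
The last common window of at least 30 minutes is 17:35-18:05; a 30-minute meeting can start as late as 17:35 and still end by 18:05.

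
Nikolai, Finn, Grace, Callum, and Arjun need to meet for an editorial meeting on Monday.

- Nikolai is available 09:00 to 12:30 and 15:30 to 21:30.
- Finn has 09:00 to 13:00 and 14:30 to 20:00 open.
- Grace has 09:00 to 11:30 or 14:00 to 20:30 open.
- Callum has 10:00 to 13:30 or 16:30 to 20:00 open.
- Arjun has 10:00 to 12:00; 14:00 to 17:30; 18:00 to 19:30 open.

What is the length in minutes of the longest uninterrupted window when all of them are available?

Nikolai ∩ Finn: 09:00-12:30, 15:30-20:00.
Nikolai ∩ Finn ∩ Grace: 09:00-11:30, 15:30-20:00.
Nikolai ∩ Finn ∩ Grace ∩ Callum: 10:00-11:30, 16:30-20:00.
Nikolai ∩ Finn ∩ Grace ∩ Callum ∩ Arjun: 10:00-11:30, 16:30-17:30, 18:00-19:30.
The longest is 10:00-11:30 at 90 minutes.

90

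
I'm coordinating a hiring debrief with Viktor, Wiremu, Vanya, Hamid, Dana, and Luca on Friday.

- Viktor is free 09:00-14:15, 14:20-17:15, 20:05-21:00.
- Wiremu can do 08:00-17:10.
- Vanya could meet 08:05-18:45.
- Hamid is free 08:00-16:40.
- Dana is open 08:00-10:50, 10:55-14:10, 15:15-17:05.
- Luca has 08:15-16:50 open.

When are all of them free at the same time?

Viktor ∩ Wiremu: 09:00-14:15, 14:20-17:10.
Viktor ∩ Wiremu ∩ Vanya: 09:00-14:15, 14:20-17:10.
Viktor ∩ Wiremu ∩ Vanya ∩ Hamid: 09:00-14:15, 14:20-16:40.
Viktor ∩ Wiremu ∩ Vanya ∩ Hamid ∩ Dana: 09:00-10:50, 10:55-14:10, 15:15-16:40.
Viktor ∩ Wiremu ∩ Vanya ∩ Hamid ∩ Dana ∩ Luca: 09:00-10:50, 10:55-14:10, 15:15-16:40.

09:00-10:50, 10:55-14:10, 15:15-16:40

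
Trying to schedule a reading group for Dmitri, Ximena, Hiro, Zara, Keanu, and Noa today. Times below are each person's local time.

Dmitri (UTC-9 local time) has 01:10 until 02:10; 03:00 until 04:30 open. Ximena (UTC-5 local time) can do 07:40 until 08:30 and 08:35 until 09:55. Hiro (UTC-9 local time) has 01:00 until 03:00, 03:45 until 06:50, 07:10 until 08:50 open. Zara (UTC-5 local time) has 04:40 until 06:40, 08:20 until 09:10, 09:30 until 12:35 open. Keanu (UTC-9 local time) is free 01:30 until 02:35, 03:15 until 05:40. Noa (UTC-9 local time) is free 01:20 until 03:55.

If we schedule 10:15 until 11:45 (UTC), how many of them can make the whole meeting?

Dmitri in UTC: 10:10-11:10, 12:00-13:30 (add 9h to convert from UTC-9).
Ximena in UTC: 12:40-13:30, 13:35-14:55 (add 5h to convert from UTC-5).
Hiro in UTC: 10:00-12:00, 12:45-15:50, 16:10-17:50 (add 9h to convert from UTC-9).
Zara in UTC: 09:40-11:40, 13:20-14:10, 14:30-17:35 (add 5h to convert from UTC-5).
Keanu in UTC: 10:30-11:35, 12:15-14:40 (add 9h to convert from UTC-9).
Noa in UTC: 10:20-12:55 (add 9h to convert from UTC-9).
Hiro can make the full 10:15-11:45 slot — that's 1.

1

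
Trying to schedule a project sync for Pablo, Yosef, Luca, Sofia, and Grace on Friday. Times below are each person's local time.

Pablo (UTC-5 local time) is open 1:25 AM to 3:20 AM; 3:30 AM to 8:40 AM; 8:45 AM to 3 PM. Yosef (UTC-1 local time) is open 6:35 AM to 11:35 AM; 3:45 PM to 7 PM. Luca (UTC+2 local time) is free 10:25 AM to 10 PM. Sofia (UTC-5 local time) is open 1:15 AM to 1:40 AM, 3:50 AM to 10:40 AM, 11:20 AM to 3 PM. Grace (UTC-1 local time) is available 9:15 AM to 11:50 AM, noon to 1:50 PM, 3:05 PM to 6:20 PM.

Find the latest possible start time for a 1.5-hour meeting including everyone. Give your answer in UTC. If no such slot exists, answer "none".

17:50

Pablo in UTC: 06:25-08:20, 08:30-13:40, 13:45-20:00 (add 5h to convert from UTC-5).
Yosef in UTC: 07:35-12:35, 16:45-20:00 (add 1h to convert from UTC-1).
Luca in UTC: 08:25-20:00 (subtract 2h to convert from UTC+2).
Sofia in UTC: 06:15-06:40, 08:50-15:40, 16:20-20:00 (add 5h to convert from UTC-5).
Grace in UTC: 10:15-12:50, 13:00-14:50, 16:05-19:20 (add 1h to convert from UTC-1).
Pablo ∩ Yosef: 07:35-08:20, 08:30-12:35, 16:45-20:00.
Pablo ∩ Yosef ∩ Luca: 08:30-12:35, 16:45-20:00.
Pablo ∩ Yosef ∩ Luca ∩ Sofia: 08:50-12:35, 16:45-20:00.
Pablo ∩ Yosef ∩ Luca ∩ Sofia ∩ Grace: 10:15-12:35, 16:45-19:20.
Those are the intersection windows.
The last common window of at least 90 minutes is 16:45-19:20; a 90-minute meeting can start as late as 17:50 and still end by 19:20.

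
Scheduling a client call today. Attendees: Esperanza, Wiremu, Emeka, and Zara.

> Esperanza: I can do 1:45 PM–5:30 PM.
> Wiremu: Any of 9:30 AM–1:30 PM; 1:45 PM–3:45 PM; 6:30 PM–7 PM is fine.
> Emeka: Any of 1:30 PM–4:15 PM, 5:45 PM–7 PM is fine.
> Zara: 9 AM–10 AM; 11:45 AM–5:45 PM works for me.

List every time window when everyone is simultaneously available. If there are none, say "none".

Esperanza ∩ Wiremu: 13:45-15:45.
Esperanza ∩ Wiremu ∩ Emeka: 13:45-15:45.
Esperanza ∩ Wiremu ∩ Emeka ∩ Zara: 13:45-15:45.
So the common availability across everyone is 13:45-15:45.

13:45-15:45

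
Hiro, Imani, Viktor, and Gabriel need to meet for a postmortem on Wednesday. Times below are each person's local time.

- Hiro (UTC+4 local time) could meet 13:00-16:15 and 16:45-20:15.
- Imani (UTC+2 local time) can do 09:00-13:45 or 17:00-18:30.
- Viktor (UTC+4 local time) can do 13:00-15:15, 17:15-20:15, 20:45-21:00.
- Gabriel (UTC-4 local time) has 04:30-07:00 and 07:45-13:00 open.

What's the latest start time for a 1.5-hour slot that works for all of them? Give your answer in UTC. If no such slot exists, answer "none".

09:30

Hiro in UTC: 09:00-12:15, 12:45-16:15 (subtract 4h to convert from UTC+4).
Imani in UTC: 07:00-11:45, 15:00-16:30 (subtract 2h to convert from UTC+2).
Viktor in UTC: 09:00-11:15, 13:15-16:15, 16:45-17:00 (subtract 4h to convert from UTC+4).
Gabriel in UTC: 08:30-11:00, 11:45-17:00 (add 4h to convert from UTC-4).
Hiro ∩ Imani: 09:00-11:45, 15:00-16:15.
Hiro ∩ Imani ∩ Viktor: 09:00-11:15, 15:00-16:15.
Hiro ∩ Imani ∩ Viktor ∩ Gabriel: 09:00-11:00, 15:00-16:15.
The last common window of at least 90 minutes is 09:00-11:00; a 90-minute meeting can start as late as 09:30 and still end by 11:00.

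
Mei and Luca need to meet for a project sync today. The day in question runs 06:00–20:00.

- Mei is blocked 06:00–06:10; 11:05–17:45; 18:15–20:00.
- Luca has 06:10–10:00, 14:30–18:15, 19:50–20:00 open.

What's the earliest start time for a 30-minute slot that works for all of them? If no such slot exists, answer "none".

Mei free: 06:10-11:05, 17:45-18:15 (invert busy blocks within the working day).
Luca free: 06:10-10:00, 14:30-18:15, 19:50-20:00.
Mei ∩ Luca: 06:10-10:00, 17:45-18:15.
The first common window of at least 30 minutes is 06:10-10:00, so the earliest start is 06:10.

06:10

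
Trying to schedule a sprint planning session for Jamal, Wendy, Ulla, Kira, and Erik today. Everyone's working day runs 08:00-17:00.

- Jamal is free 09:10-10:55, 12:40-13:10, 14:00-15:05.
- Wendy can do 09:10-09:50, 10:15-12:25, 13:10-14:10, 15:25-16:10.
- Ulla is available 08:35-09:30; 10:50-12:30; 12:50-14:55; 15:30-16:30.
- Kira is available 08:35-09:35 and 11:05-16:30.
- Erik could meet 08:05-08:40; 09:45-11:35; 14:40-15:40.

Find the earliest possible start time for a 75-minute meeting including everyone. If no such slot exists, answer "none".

none

Jamal ∩ Wendy: 09:10-09:50, 10:15-10:55, 14:00-14:10.
Jamal ∩ Wendy ∩ Ulla: 09:10-09:30, 10:50-10:55, 14:00-14:10.
Jamal ∩ Wendy ∩ Ulla ∩ Kira: 09:10-09:30, 14:00-14:10.
Jamal ∩ Wendy ∩ Ulla ∩ Kira ∩ Erik: ∅.
There is no time when everyone is free.
No common window is at least 75 minutes long.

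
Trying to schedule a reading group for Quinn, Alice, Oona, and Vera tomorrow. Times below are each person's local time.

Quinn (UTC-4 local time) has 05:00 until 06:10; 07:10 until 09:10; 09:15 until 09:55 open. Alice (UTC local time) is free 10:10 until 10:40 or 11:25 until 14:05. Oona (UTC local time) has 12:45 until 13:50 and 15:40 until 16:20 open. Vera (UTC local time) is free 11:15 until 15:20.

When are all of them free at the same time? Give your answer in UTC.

12:45-13:10, 13:15-13:50

Quinn in UTC: 09:00-10:10, 11:10-13:10, 13:15-13:55 (add 4h to convert from UTC-4).
Alice in UTC: 10:10-10:40, 11:25-14:05.
Oona in UTC: 12:45-13:50, 15:40-16:20.
Vera in UTC: 11:15-15:20.
Quinn ∩ Alice: 11:25-13:10, 13:15-13:55.
Quinn ∩ Alice ∩ Oona: 12:45-13:10, 13:15-13:50.
Quinn ∩ Alice ∩ Oona ∩ Vera: 12:45-13:10, 13:15-13:50.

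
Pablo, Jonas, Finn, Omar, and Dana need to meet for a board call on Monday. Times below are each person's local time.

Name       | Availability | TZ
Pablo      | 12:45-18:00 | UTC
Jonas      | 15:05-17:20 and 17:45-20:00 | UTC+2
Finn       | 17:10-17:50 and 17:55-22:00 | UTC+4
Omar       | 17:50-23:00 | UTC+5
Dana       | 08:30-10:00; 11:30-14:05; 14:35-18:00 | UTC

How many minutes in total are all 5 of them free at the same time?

230

Pablo in UTC: 12:45-18:00.
Jonas in UTC: 13:05-15:20, 15:45-18:00 (subtract 2h to convert from UTC+2).
Finn in UTC: 13:10-13:50, 13:55-18:00 (subtract 4h to convert from UTC+4).
Omar in UTC: 12:50-18:00 (subtract 5h to convert from UTC+5).
Dana in UTC: 08:30-10:00, 11:30-14:05, 14:35-18:00.
Pablo ∩ Jonas: 13:05-15:20, 15:45-18:00.
Pablo ∩ Jonas ∩ Finn: 13:10-13:50, 13:55-15:20, 15:45-18:00.
Pablo ∩ Jonas ∩ Finn ∩ Omar: 13:10-13:50, 13:55-15:20, 15:45-18:00.
Pablo ∩ Jonas ∩ Finn ∩ Omar ∩ Dana: 13:10-13:50, 13:55-14:05, 14:35-15:20, 15:45-18:00.
So the common availability across everyone is 13:10-13:50, 13:55-14:05, 14:35-15:20, 15:45-18:00.
Summing the common windows: 40 + 10 + 45 + 135 = 230 minutes.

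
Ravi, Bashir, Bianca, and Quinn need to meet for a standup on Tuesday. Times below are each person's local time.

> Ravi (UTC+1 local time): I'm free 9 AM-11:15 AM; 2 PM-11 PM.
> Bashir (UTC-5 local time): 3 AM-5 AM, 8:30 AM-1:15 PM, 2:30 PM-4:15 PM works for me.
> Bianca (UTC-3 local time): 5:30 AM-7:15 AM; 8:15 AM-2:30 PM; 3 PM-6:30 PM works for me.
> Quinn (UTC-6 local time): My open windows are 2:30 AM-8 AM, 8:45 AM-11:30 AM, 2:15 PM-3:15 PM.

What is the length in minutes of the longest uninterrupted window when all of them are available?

165

Ravi in UTC: 08:00-10:15, 13:00-22:00 (subtract 1h to convert from UTC+1).
Bashir in UTC: 08:00-10:00, 13:30-18:15, 19:30-21:15 (add 5h to convert from UTC-5).
Bianca in UTC: 08:30-10:15, 11:15-17:30, 18:00-21:30 (add 3h to convert from UTC-3).
Quinn in UTC: 08:30-14:00, 14:45-17:30, 20:15-21:15 (add 6h to convert from UTC-6).
Ravi ∩ Bashir: 08:00-10:00, 13:30-18:15, 19:30-21:15.
Ravi ∩ Bashir ∩ Bianca: 08:30-10:00, 13:30-17:30, 18:00-18:15, 19:30-21:15.
Ravi ∩ Bashir ∩ Bianca ∩ Quinn: 08:30-10:00, 13:30-14:00, 14:45-17:30, 20:15-21:15.
Those are the intersection windows.
The longest is 14:45-17:30 at 165 minutes.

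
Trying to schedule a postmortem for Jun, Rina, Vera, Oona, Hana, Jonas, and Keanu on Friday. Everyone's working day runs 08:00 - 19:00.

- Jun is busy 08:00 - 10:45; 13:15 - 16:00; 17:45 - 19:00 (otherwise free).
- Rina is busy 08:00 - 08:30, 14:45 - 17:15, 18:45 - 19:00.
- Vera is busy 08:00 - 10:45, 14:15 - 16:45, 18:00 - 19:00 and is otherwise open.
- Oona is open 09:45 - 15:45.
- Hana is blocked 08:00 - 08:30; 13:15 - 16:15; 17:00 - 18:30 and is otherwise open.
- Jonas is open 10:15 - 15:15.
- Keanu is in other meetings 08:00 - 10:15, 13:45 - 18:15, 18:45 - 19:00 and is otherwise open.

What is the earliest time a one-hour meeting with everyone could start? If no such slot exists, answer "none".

Jun free: 10:45-13:15, 16:00-17:45 (invert busy blocks within the working day).
Rina free: 08:30-14:45, 17:15-18:45 (invert busy blocks within the working day).
Vera free: 10:45-14:15, 16:45-18:00 (invert busy blocks within the working day).
Oona free: 09:45-15:45.
Hana free: 08:30-13:15, 16:15-17:00, 18:30-19:00 (invert busy blocks within the working day).
Jonas free: 10:15-15:15.
Keanu free: 10:15-13:45, 18:15-18:45 (invert busy blocks within the working day).
Jun ∩ Rina: 10:45-13:15, 17:15-17:45.
Jun ∩ Rina ∩ Vera: 10:45-13:15, 17:15-17:45.
Jun ∩ Rina ∩ Vera ∩ Oona: 10:45-13:15.
Jun ∩ Rina ∩ Vera ∩ Oona ∩ Hana: 10:45-13:15.
Jun ∩ Rina ∩ Vera ∩ Oona ∩ Hana ∩ Jonas: 10:45-13:15.
Jun ∩ Rina ∩ Vera ∩ Oona ∩ Hana ∩ Jonas ∩ Keanu: 10:45-13:15.
Those are the intersection windows.
The first common window of at least 60 minutes is 10:45-13:15, so the earliest start is 10:45.

10:45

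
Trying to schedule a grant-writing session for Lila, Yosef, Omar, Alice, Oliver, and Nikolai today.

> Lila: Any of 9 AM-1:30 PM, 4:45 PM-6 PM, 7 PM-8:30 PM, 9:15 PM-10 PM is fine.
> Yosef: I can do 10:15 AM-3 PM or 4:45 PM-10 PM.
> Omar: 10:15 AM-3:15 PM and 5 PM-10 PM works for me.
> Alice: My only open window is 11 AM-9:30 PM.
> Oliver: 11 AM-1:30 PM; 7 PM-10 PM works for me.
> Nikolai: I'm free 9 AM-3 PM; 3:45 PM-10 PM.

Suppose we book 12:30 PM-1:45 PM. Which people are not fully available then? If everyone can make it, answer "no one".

Lila, Oliver

Lila: not fully free for 12:30-13:45. Yosef: free for 12:30-13:45. Omar: free for 12:30-13:45. Alice: free for 12:30-13:45. Oliver: not fully free for 12:30-13:45. Nikolai: free for 12:30-13:45.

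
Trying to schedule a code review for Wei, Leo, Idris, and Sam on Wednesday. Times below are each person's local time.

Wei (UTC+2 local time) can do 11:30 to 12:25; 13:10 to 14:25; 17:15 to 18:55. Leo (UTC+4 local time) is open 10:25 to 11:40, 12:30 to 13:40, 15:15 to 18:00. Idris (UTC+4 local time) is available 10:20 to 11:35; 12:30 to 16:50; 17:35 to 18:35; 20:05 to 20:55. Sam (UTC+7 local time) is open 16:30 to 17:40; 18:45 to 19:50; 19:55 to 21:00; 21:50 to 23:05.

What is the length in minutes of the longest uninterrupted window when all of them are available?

40

Wei in UTC: 09:30-10:25, 11:10-12:25, 15:15-16:55 (subtract 2h to convert from UTC+2).
Leo in UTC: 06:25-07:40, 08:30-09:40, 11:15-14:00 (subtract 4h to convert from UTC+4).
Idris in UTC: 06:20-07:35, 08:30-12:50, 13:35-14:35, 16:05-16:55 (subtract 4h to convert from UTC+4).
Sam in UTC: 09:30-10:40, 11:45-12:50, 12:55-14:00, 14:50-16:05 (subtract 7h to convert from UTC+7).
Wei ∩ Leo: 09:30-09:40, 11:15-12:25.
Wei ∩ Leo ∩ Idris: 09:30-09:40, 11:15-12:25.
Wei ∩ Leo ∩ Idris ∩ Sam: 09:30-09:40, 11:45-12:25.
The longest is 11:45-12:25 at 40 minutes.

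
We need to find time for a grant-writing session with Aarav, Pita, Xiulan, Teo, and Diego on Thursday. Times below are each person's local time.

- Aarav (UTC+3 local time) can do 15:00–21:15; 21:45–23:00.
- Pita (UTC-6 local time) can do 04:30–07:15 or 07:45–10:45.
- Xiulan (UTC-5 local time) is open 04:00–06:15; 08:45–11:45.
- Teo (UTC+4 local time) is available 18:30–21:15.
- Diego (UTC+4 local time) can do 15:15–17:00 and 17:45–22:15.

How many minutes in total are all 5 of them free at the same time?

135

Aarav in UTC: 12:00-18:15, 18:45-20:00 (subtract 3h to convert from UTC+3).
Pita in UTC: 10:30-13:15, 13:45-16:45 (add 6h to convert from UTC-6).
Xiulan in UTC: 09:00-11:15, 13:45-16:45 (add 5h to convert from UTC-5).
Teo in UTC: 14:30-17:15 (subtract 4h to convert from UTC+4).
Diego in UTC: 11:15-13:00, 13:45-18:15 (subtract 4h to convert from UTC+4).
Aarav ∩ Pita: 12:00-13:15, 13:45-16:45.
Aarav ∩ Pita ∩ Xiulan: 13:45-16:45.
Aarav ∩ Pita ∩ Xiulan ∩ Teo: 14:30-16:45.
Aarav ∩ Pita ∩ Xiulan ∩ Teo ∩ Diego: 14:30-16:45.
That's a single block of 135 minutes.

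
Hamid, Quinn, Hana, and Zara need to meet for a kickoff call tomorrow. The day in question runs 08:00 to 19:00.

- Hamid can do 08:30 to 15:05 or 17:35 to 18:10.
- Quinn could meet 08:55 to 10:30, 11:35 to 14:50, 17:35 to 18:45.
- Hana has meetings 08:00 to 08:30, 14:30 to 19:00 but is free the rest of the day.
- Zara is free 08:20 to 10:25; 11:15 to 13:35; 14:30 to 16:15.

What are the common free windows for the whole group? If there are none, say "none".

08:55-10:25, 11:35-13:35

Hamid free: 08:30-15:05, 17:35-18:10.
Quinn free: 08:55-10:30, 11:35-14:50, 17:35-18:45.
Hana free: 08:30-14:30 (invert busy blocks within the working day).
Zara free: 08:20-10:25, 11:15-13:35, 14:30-16:15.
Hamid ∩ Quinn: 08:55-10:30, 11:35-14:50, 17:35-18:10.
Hamid ∩ Quinn ∩ Hana: 08:55-10:30, 11:35-14:30.
Hamid ∩ Quinn ∩ Hana ∩ Zara: 08:55-10:25, 11:35-13:35.
Those are the intersection windows.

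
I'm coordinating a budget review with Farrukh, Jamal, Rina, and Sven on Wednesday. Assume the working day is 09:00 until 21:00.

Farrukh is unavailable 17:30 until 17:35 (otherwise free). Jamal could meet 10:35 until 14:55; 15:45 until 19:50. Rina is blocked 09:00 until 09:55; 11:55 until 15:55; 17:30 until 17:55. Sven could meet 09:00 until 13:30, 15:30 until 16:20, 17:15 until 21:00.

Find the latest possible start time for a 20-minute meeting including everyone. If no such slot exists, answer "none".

19:30

Farrukh free: 09:00-17:30, 17:35-21:00 (invert busy blocks within the working day).
Jamal free: 10:35-14:55, 15:45-19:50.
Rina free: 09:55-11:55, 15:55-17:30, 17:55-21:00 (invert busy blocks within the working day).
Sven free: 09:00-13:30, 15:30-16:20, 17:15-21:00.
Farrukh ∩ Jamal: 10:35-14:55, 15:45-17:30, 17:35-19:50.
Farrukh ∩ Jamal ∩ Rina: 10:35-11:55, 15:55-17:30, 17:55-19:50.
Farrukh ∩ Jamal ∩ Rina ∩ Sven: 10:35-11:55, 15:55-16:20, 17:15-17:30, 17:55-19:50.
The last common window of at least 20 minutes is 17:55-19:50; a 20-minute meeting can start as late as 19:30 and still end by 19:50.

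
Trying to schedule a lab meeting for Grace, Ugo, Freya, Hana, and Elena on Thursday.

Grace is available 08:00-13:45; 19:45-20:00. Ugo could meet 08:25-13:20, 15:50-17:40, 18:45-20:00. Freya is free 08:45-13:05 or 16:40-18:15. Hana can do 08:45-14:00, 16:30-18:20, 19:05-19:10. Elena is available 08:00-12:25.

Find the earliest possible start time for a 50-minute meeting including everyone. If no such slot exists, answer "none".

Grace ∩ Ugo: 08:25-13:20, 19:45-20:00.
Grace ∩ Ugo ∩ Freya: 08:45-13:05.
Grace ∩ Ugo ∩ Freya ∩ Hana: 08:45-13:05.
Grace ∩ Ugo ∩ Freya ∩ Hana ∩ Elena: 08:45-12:25.
Those are the intersection windows.
The first common window of at least 50 minutes is 08:45-12:25, so the earliest start is 08:45.

08:45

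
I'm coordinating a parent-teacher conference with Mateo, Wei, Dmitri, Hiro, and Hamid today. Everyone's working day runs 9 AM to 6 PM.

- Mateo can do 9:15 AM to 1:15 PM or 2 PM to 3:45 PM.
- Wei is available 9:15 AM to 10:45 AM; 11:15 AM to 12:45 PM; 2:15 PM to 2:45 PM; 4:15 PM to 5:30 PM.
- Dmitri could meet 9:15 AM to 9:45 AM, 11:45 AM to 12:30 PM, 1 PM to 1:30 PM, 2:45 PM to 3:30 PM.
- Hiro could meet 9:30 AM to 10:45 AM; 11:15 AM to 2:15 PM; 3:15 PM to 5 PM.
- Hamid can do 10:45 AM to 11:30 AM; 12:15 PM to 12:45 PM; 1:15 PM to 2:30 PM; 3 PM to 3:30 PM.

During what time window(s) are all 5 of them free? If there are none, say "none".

12:15-12:30

Mateo ∩ Wei: 09:15-10:45, 11:15-12:45, 14:15-14:45.
Mateo ∩ Wei ∩ Dmitri: 09:15-09:45, 11:45-12:30.
Mateo ∩ Wei ∩ Dmitri ∩ Hiro: 09:30-09:45, 11:45-12:30.
Mateo ∩ Wei ∩ Dmitri ∩ Hiro ∩ Hamid: 12:15-12:30.
So the common availability across everyone is 12:15-12:30.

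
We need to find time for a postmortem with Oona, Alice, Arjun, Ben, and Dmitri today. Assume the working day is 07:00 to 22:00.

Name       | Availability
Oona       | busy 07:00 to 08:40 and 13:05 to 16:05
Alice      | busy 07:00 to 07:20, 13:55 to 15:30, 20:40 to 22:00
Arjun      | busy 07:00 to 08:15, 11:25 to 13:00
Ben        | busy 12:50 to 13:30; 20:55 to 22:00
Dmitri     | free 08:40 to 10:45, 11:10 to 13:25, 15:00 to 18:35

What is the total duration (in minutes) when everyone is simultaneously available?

Oona free: 08:40-13:05, 16:05-22:00 (invert busy blocks within the working day).
Alice free: 07:20-13:55, 15:30-20:40 (invert busy blocks within the working day).
Arjun free: 08:15-11:25, 13:00-22:00 (invert busy blocks within the working day).
Ben free: 07:00-12:50, 13:30-20:55 (invert busy blocks within the working day).
Dmitri free: 08:40-10:45, 11:10-13:25, 15:00-18:35.
Oona ∩ Alice: 08:40-13:05, 16:05-20:40.
Oona ∩ Alice ∩ Arjun: 08:40-11:25, 13:00-13:05, 16:05-20:40.
Oona ∩ Alice ∩ Arjun ∩ Ben: 08:40-11:25, 16:05-20:40.
Oona ∩ Alice ∩ Arjun ∩ Ben ∩ Dmitri: 08:40-10:45, 11:10-11:25, 16:05-18:35.
Those are the intersection windows.
Summing the common windows: 125 + 15 + 150 = 290 minutes.

290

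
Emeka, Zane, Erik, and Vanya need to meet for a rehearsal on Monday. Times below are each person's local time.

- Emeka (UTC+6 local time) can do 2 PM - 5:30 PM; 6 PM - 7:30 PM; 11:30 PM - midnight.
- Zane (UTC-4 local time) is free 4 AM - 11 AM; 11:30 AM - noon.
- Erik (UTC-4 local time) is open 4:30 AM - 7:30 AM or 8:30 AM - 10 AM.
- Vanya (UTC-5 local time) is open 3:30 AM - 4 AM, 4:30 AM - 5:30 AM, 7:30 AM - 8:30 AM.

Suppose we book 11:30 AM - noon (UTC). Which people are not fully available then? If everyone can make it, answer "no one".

Emeka, Erik, Vanya

Emeka in UTC: 08:00-11:30, 12:00-13:30, 17:30-18:00 (subtract 6h to convert from UTC+6).
Zane in UTC: 08:00-15:00, 15:30-16:00 (add 4h to convert from UTC-4).
Erik in UTC: 08:30-11:30, 12:30-14:00 (add 4h to convert from UTC-4).
Vanya in UTC: 08:30-09:00, 09:30-10:30, 12:30-13:30 (add 5h to convert from UTC-5).
Emeka: not fully free for 11:30-12:00. Zane: free for 11:30-12:00. Erik: not fully free for 11:30-12:00. Vanya: not fully free for 11:30-12:00.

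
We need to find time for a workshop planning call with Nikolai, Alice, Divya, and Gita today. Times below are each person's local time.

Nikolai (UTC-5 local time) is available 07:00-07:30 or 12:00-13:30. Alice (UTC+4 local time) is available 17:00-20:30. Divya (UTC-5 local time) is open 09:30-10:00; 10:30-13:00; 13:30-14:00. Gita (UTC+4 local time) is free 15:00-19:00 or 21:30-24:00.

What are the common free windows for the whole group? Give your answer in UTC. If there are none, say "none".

none

Nikolai in UTC: 12:00-12:30, 17:00-18:30 (add 5h to convert from UTC-5).
Alice in UTC: 13:00-16:30 (subtract 4h to convert from UTC+4).
Divya in UTC: 14:30-15:00, 15:30-18:00, 18:30-19:00 (add 5h to convert from UTC-5).
Gita in UTC: 11:00-15:00, 17:30-20:00 (subtract 4h to convert from UTC+4).
Nikolai ∩ Alice: ∅.
Nikolai ∩ Alice ∩ Divya: ∅.
Nikolai ∩ Alice ∩ Divya ∩ Gita: ∅.
There is no time when everyone is free.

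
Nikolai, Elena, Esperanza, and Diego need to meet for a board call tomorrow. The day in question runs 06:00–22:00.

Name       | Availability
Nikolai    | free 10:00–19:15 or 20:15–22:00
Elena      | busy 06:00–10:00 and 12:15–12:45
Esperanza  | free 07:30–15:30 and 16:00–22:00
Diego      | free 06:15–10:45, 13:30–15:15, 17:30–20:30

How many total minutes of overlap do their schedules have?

270

Nikolai free: 10:00-19:15, 20:15-22:00.
Elena free: 10:00-12:15, 12:45-22:00 (invert busy blocks within the working day).
Esperanza free: 07:30-15:30, 16:00-22:00.
Diego free: 06:15-10:45, 13:30-15:15, 17:30-20:30.
Nikolai ∩ Elena: 10:00-12:15, 12:45-19:15, 20:15-22:00.
Nikolai ∩ Elena ∩ Esperanza: 10:00-12:15, 12:45-15:30, 16:00-19:15, 20:15-22:00.
Nikolai ∩ Elena ∩ Esperanza ∩ Diego: 10:00-10:45, 13:30-15:15, 17:30-19:15, 20:15-20:30.
Those are the intersection windows.
Summing the common windows: 45 + 105 + 105 + 15 = 270 minutes.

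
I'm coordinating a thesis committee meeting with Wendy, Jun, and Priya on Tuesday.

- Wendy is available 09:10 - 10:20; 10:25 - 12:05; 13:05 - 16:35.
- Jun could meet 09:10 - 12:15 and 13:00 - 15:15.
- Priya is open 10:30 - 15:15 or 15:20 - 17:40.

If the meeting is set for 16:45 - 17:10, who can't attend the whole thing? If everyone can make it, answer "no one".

Wendy: not fully free for 16:45-17:10. Jun: not fully free for 16:45-17:10. Priya: free for 16:45-17:10.

Jun, Wendy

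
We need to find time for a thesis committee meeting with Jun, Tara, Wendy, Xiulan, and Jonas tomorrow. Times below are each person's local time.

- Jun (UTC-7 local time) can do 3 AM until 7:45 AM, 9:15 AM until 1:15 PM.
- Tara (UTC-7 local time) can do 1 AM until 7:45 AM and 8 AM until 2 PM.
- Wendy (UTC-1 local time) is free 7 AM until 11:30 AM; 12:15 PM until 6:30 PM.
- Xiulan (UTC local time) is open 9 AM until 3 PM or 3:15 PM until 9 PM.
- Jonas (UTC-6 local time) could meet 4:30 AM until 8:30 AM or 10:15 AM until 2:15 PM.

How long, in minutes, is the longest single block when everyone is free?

Jun in UTC: 10:00-14:45, 16:15-20:15 (add 7h to convert from UTC-7).
Tara in UTC: 08:00-14:45, 15:00-21:00 (add 7h to convert from UTC-7).
Wendy in UTC: 08:00-12:30, 13:15-19:30 (add 1h to convert from UTC-1).
Xiulan in UTC: 09:00-15:00, 15:15-21:00.
Jonas in UTC: 10:30-14:30, 16:15-20:15 (add 6h to convert from UTC-6).
Jun ∩ Tara: 10:00-14:45, 16:15-20:15.
Jun ∩ Tara ∩ Wendy: 10:00-12:30, 13:15-14:45, 16:15-19:30.
Jun ∩ Tara ∩ Wendy ∩ Xiulan: 10:00-12:30, 13:15-14:45, 16:15-19:30.
Jun ∩ Tara ∩ Wendy ∩ Xiulan ∩ Jonas: 10:30-12:30, 13:15-14:30, 16:15-19:30.
The longest is 16:15-19:30 at 195 minutes.

195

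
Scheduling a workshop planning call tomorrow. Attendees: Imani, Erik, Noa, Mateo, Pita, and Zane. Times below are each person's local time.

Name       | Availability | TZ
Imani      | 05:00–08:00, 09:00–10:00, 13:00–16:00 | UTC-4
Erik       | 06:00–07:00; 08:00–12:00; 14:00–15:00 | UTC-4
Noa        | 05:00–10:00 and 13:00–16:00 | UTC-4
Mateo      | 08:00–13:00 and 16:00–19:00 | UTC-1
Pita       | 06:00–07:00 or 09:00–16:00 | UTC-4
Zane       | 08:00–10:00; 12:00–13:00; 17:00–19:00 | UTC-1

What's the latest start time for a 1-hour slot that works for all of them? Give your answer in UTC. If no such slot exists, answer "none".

Imani in UTC: 09:00-12:00, 13:00-14:00, 17:00-20:00 (add 4h to convert from UTC-4).
Erik in UTC: 10:00-11:00, 12:00-16:00, 18:00-19:00 (add 4h to convert from UTC-4).
Noa in UTC: 09:00-14:00, 17:00-20:00 (add 4h to convert from UTC-4).
Mateo in UTC: 09:00-14:00, 17:00-20:00 (add 1h to convert from UTC-1).
Pita in UTC: 10:00-11:00, 13:00-20:00 (add 4h to convert from UTC-4).
Zane in UTC: 09:00-11:00, 13:00-14:00, 18:00-20:00 (add 1h to convert from UTC-1).
Imani ∩ Erik: 10:00-11:00, 13:00-14:00, 18:00-19:00.
Imani ∩ Erik ∩ Noa: 10:00-11:00, 13:00-14:00, 18:00-19:00.
Imani ∩ Erik ∩ Noa ∩ Mateo: 10:00-11:00, 13:00-14:00, 18:00-19:00.
Imani ∩ Erik ∩ Noa ∩ Mateo ∩ Pita: 10:00-11:00, 13:00-14:00, 18:00-19:00.
Imani ∩ Erik ∩ Noa ∩ Mateo ∩ Pita ∩ Zane: 10:00-11:00, 13:00-14:00, 18:00-19:00.
The last common window of at least 60 minutes is 18:00-19:00; a 60-minute meeting can start as late as 18:00 and still end by 19:00.

18:00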